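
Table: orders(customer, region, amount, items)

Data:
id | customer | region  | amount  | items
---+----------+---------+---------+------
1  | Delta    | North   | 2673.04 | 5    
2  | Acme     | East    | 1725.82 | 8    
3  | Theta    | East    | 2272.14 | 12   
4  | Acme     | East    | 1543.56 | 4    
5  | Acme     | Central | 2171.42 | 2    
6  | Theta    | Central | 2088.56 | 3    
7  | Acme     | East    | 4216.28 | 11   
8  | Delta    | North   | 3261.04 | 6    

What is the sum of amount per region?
SELECT region, SUM(amount) as result
FROM orders
GROUP BY region

Result:
  Central: 4259.98
  East: 9757.80
  North: 5934.08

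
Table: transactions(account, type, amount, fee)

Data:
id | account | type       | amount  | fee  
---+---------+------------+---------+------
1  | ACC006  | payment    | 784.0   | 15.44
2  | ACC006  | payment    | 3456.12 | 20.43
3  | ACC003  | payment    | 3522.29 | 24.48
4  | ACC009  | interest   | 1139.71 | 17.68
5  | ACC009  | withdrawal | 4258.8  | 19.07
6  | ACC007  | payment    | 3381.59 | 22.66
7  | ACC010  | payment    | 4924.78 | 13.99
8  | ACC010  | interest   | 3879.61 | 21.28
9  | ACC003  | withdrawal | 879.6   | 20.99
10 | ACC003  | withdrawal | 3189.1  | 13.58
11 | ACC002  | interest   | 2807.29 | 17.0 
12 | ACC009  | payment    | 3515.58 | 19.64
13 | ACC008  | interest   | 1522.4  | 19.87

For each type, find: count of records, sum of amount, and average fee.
SELECT type,
       COUNT(*) as cnt,
       SUM(amount) as total_amount,
       AVG(fee) as avg_fee
FROM transactions
GROUP BY type

Result:
  interest: 4 records, 9349.01 total amount, 18.96 avg fee
  payment: 6 records, 19584.36 total amount, 19.44 avg fee
  withdrawal: 3 records, 8327.50 total amount, 17.88 avg fee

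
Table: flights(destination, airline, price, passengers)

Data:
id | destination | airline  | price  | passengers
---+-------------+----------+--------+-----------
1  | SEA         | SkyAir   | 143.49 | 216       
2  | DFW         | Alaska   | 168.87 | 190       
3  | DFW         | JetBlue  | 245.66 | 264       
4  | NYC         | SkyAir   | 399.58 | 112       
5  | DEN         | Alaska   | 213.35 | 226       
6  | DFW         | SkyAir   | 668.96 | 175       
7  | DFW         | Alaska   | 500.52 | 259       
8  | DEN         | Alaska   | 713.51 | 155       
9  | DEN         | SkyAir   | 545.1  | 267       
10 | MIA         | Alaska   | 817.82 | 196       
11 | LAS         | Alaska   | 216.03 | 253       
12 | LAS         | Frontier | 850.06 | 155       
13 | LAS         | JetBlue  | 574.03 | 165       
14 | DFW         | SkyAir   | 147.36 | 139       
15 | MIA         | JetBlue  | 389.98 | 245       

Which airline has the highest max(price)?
SELECT airline, MAX(price) as val
FROM flights
GROUP BY airline
ORDER BY val DESC
LIMIT 1

Result: Frontier with max(price) = 850.06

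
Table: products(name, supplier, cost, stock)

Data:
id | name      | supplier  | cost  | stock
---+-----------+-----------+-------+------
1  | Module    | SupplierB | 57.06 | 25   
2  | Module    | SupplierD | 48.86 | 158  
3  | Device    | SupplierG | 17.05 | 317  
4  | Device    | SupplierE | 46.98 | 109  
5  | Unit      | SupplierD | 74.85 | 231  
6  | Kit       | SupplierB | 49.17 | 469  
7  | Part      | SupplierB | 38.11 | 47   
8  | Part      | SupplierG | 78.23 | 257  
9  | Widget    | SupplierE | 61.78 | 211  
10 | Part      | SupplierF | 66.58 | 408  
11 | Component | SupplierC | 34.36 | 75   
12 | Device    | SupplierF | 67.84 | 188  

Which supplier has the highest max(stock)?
SELECT supplier, MAX(stock) as val
FROM products
GROUP BY supplier
ORDER BY val DESC
LIMIT 1

Result: SupplierB with max(stock) = 469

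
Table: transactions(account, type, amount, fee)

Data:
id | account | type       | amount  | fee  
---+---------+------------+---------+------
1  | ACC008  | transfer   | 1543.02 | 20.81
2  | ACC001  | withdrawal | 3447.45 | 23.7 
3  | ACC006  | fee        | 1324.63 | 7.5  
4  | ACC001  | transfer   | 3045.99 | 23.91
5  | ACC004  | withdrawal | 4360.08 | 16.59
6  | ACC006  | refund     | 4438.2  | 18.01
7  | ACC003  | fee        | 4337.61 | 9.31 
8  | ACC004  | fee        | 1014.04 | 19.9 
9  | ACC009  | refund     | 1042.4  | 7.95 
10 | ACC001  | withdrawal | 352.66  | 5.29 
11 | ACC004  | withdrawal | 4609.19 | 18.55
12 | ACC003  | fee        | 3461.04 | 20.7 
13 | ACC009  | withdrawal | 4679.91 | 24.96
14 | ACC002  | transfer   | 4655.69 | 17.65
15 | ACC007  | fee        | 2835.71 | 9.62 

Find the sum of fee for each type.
SELECT type, SUM(fee) as result
FROM transactions
GROUP BY type

Result:
  fee: 67.03
  refund: 25.96
  transfer: 62.37
  withdrawal: 89.09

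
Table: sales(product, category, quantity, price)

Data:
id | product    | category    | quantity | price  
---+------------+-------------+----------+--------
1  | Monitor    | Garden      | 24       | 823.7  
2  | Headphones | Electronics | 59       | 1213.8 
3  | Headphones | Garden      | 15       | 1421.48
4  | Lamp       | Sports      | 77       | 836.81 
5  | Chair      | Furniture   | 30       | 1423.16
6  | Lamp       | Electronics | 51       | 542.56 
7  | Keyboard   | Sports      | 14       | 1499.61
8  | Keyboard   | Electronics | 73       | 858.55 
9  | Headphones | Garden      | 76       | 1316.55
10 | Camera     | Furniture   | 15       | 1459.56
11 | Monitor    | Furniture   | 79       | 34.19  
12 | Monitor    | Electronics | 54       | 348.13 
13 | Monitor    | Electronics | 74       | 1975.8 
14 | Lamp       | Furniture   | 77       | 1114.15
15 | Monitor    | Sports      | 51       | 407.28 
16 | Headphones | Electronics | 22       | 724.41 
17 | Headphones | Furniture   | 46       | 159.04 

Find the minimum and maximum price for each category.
SELECT category, MIN(price), MAX(price)
FROM sales
GROUP BY category

Result:
  Electronics: min=348.13, max=1975.80
  Furniture: min=34.19, max=1459.56
  Garden: min=823.70, max=1421.48
  Sports: min=407.28, max=1499.61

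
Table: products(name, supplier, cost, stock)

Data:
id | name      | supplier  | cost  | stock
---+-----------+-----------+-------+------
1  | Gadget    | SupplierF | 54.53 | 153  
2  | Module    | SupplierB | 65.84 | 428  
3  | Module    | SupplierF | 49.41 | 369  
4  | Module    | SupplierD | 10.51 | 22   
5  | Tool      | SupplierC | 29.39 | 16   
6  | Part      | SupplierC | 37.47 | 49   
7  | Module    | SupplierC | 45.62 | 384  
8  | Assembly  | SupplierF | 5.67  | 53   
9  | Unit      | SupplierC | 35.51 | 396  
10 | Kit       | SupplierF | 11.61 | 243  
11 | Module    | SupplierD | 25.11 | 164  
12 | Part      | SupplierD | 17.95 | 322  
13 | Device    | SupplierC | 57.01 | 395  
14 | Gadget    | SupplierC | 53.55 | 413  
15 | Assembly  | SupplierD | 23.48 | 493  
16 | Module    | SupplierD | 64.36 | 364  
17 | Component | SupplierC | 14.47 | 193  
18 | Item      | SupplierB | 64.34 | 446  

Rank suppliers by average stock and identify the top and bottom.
SELECT supplier, AVG(stock)
FROM products
GROUP BY supplier
ORDER BY AVG(stock)

All groups:
  SupplierF: 204.50
  SupplierC: 263.71
  SupplierD: 273.00
  SupplierB: 437.00

Highest: SupplierB (437.00)
Lowest: SupplierF (204.50)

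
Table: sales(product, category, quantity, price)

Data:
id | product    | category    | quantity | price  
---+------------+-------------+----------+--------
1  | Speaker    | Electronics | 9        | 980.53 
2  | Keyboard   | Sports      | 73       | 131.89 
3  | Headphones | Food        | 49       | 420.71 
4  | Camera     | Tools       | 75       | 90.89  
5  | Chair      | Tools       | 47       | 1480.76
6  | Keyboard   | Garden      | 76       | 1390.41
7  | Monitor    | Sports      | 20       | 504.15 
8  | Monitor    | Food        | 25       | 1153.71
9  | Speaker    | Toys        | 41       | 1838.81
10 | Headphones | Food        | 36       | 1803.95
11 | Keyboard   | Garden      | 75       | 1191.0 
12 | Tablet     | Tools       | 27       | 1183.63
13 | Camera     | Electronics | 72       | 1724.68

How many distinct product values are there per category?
SELECT category, COUNT(DISTINCT product)
FROM sales
GROUP BY category

Result:
  Electronics: 2 distinct
  Food: 2 distinct
  Garden: 1 distinct
  Sports: 2 distinct
  Tools: 3 distinct
  Toys: 1 distinct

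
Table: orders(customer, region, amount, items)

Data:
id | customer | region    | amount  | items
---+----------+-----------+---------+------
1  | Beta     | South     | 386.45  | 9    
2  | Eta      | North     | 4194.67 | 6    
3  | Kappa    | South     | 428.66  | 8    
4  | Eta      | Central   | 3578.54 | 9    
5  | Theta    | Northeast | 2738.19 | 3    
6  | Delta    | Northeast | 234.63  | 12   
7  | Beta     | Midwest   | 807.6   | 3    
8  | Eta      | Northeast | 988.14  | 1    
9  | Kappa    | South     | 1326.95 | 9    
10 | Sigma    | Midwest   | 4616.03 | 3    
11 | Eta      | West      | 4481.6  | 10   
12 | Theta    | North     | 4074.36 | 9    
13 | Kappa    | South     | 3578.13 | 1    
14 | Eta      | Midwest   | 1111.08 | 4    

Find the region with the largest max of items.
SELECT region, MAX(items) as val
FROM orders
GROUP BY region
ORDER BY val DESC
LIMIT 1

Result: Northeast with max(items) = 12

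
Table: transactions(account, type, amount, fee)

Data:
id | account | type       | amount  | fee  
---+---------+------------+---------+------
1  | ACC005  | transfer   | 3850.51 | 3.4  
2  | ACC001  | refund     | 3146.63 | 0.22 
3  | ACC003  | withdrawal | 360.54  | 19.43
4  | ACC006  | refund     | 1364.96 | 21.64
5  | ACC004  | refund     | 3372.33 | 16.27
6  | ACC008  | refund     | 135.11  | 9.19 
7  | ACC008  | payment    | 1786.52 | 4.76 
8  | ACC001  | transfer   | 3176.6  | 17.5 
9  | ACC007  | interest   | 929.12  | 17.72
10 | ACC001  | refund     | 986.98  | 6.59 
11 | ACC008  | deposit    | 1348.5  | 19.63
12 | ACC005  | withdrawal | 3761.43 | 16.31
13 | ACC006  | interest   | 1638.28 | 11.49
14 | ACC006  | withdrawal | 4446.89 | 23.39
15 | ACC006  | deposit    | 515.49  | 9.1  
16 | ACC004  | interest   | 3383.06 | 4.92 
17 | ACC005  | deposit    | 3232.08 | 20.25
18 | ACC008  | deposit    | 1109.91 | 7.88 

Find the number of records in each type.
SELECT type, COUNT(*) as count
FROM transactions
GROUP BY type

Result:
  deposit: 4
  interest: 3
  payment: 1
  refund: 5
  transfer: 2
  withdrawal: 3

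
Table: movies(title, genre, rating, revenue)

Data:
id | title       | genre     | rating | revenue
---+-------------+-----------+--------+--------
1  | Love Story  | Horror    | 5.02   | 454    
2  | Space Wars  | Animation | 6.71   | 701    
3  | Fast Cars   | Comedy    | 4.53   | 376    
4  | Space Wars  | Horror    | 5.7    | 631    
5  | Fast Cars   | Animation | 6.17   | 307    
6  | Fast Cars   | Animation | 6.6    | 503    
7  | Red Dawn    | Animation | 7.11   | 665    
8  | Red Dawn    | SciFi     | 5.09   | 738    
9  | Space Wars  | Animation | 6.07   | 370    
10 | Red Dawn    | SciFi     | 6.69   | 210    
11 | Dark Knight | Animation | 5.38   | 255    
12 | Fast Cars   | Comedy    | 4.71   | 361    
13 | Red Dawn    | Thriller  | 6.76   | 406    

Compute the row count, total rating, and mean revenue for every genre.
SELECT genre,
       COUNT(*) as cnt,
       SUM(rating) as total_rating,
       AVG(revenue) as avg_revenue
FROM movies
GROUP BY genre

Result:
  Animation: 6 records, 38.04 total rating, 466.83 avg revenue
  Comedy: 2 records, 9.24 total rating, 368.50 avg revenue
  Horror: 2 records, 10.72 total rating, 542.50 avg revenue
  SciFi: 2 records, 11.78 total rating, 474.00 avg revenue
  Thriller: 1 records, 6.76 total rating, 406.00 avg revenue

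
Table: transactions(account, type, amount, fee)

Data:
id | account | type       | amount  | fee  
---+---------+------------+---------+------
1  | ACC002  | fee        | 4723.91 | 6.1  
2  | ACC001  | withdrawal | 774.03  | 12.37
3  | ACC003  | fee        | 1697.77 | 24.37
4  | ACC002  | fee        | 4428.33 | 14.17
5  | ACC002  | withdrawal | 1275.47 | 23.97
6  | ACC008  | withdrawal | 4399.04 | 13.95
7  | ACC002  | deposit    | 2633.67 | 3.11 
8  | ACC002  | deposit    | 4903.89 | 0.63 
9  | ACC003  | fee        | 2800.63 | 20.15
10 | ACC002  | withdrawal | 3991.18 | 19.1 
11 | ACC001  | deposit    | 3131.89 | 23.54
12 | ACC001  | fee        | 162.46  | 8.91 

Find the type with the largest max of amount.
SELECT type, MAX(amount) as val
FROM transactions
GROUP BY type
ORDER BY val DESC
LIMIT 1

Result: deposit with max(amount) = 4903.89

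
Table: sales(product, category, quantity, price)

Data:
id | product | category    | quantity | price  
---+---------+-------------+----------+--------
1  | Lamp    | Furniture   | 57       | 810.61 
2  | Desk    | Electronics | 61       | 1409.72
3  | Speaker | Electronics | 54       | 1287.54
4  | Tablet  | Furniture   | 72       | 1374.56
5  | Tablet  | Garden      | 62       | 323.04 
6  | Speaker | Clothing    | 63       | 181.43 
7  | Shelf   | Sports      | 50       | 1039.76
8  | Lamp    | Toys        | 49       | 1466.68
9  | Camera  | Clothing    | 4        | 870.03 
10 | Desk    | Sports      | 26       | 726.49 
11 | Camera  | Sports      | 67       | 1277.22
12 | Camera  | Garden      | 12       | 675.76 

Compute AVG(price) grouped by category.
SELECT category, AVG(price) as result
FROM sales
GROUP BY category

Result:
  Clothing: 525.73
  Electronics: 1348.63
  Furniture: 1092.59
  Garden: 499.40
  Sports: 1014.49
  Toys: 1466.68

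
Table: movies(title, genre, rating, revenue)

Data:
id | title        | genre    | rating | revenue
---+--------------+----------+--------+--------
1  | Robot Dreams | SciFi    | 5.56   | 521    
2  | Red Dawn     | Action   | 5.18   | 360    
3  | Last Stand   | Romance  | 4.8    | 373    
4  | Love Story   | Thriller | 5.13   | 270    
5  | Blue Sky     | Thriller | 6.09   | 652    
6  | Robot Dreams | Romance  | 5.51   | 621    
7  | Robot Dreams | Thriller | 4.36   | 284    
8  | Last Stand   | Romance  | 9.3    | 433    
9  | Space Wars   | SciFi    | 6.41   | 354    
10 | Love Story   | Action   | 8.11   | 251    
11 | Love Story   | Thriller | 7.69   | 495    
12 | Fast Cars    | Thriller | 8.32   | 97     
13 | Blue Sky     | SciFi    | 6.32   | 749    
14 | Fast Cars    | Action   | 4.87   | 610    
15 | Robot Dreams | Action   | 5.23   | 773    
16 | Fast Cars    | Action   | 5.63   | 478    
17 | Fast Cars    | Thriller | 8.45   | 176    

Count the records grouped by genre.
SELECT genre, COUNT(*) as count
FROM movies
GROUP BY genre

Result:
  Action: 5
  Romance: 3
  SciFi: 3
  Thriller: 6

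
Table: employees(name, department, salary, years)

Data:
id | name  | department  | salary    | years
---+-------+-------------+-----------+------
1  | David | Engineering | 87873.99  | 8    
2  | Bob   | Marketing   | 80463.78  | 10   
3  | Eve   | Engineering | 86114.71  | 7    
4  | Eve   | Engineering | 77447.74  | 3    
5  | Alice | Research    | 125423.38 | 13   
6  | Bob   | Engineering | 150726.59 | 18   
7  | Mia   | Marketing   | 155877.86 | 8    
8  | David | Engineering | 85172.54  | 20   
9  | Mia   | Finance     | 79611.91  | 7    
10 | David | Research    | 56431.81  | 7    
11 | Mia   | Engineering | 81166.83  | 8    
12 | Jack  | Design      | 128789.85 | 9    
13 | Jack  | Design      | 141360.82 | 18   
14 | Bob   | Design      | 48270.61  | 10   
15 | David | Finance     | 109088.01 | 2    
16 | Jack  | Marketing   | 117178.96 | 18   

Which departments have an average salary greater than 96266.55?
SELECT department, AVG(salary)
FROM employees
GROUP BY department
HAVING AVG(salary) > 96266.55

Result:
  Design: avg=106140.43
  Marketing: avg=117840.20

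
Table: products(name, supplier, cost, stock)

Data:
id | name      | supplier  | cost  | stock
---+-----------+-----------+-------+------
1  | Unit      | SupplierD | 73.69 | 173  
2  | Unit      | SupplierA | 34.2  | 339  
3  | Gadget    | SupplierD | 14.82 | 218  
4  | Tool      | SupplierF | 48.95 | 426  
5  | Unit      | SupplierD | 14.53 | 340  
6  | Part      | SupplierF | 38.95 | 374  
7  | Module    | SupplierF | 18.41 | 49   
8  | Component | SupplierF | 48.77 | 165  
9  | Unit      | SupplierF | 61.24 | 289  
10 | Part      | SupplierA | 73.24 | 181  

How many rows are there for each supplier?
SELECT supplier, COUNT(*) as count
FROM products
GROUP BY supplier

Result:
  SupplierA: 2
  SupplierD: 3
  SupplierF: 5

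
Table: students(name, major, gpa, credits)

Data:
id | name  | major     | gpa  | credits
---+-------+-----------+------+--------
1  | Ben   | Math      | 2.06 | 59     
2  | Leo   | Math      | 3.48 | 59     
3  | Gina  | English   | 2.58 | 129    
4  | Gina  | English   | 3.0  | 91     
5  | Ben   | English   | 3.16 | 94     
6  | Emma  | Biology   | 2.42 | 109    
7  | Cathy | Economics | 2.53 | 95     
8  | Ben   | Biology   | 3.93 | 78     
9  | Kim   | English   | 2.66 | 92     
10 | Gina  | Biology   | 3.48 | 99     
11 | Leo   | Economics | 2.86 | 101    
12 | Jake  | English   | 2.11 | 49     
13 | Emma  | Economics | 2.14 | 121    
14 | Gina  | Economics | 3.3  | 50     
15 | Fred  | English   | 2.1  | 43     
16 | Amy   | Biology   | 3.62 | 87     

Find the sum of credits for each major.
SELECT major, SUM(credits) as result
FROM students
GROUP BY major

Result:
  Biology: 373
  Economics: 367
  English: 498
  Math: 118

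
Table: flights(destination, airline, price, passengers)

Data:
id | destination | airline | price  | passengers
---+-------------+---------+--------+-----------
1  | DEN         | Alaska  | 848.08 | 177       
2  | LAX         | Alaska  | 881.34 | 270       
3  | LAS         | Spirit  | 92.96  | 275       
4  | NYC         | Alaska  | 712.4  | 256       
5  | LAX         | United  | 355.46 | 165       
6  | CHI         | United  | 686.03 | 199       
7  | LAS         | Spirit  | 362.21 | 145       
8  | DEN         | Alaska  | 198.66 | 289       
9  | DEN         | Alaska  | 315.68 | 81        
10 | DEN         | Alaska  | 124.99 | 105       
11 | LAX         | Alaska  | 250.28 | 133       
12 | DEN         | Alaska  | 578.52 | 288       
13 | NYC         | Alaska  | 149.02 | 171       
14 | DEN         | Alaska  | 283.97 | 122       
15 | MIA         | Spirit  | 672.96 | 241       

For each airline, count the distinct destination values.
SELECT airline, COUNT(DISTINCT destination)
FROM flights
GROUP BY airline

Result:
  Alaska: 3 distinct
  Spirit: 2 distinct
  United: 2 distinct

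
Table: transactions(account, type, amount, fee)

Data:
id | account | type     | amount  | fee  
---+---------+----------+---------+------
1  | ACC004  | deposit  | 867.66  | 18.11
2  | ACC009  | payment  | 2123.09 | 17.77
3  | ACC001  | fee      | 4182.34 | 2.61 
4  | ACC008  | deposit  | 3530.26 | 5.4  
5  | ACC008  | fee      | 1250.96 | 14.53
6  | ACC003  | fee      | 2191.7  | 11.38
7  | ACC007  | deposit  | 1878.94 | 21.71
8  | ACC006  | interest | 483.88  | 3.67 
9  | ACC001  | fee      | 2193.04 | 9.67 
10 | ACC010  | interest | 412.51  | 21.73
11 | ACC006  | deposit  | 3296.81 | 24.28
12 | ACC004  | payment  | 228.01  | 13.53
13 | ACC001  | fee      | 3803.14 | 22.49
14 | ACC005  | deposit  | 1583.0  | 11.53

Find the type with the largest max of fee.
SELECT type, MAX(fee) as val
FROM transactions
GROUP BY type
ORDER BY val DESC
LIMIT 1

Result: deposit with max(fee) = 24.28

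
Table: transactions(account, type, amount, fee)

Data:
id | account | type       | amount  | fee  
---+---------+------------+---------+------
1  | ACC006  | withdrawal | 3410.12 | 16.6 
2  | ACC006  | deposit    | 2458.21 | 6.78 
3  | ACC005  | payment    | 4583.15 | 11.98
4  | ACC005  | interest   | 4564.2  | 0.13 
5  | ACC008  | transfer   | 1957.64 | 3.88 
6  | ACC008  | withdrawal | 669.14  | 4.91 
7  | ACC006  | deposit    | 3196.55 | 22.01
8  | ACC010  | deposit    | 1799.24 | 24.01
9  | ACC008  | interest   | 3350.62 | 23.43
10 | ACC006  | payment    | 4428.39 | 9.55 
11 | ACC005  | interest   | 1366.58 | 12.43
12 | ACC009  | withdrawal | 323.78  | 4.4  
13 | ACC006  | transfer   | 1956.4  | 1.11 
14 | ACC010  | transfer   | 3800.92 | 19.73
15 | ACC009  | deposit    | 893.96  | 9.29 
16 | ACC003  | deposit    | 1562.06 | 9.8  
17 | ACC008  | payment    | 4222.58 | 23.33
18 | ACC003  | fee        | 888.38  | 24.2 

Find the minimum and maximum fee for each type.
SELECT type, MIN(fee), MAX(fee)
FROM transactions
GROUP BY type

Result:
  deposit: min=6.78, max=24.01
  fee: min=24.20, max=24.20
  interest: min=0.13, max=23.43
  payment: min=9.55, max=23.33
  transfer: min=1.11, max=19.73
  withdrawal: min=4.40, max=16.60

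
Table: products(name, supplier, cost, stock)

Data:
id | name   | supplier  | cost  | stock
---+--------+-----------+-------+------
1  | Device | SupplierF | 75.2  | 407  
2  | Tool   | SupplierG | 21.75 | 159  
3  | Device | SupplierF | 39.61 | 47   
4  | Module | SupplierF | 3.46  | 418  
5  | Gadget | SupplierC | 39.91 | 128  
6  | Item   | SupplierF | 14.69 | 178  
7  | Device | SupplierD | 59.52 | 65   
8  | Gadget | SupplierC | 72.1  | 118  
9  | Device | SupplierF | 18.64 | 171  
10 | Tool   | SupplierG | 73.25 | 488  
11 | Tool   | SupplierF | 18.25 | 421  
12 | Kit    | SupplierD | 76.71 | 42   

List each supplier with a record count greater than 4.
SELECT supplier, COUNT(*) as cnt
FROM products
GROUP BY supplier
HAVING COUNT(*) > 4

Result:
  SupplierF: 6

Note: HAVING filters groups after aggregation, WHERE filters rows before.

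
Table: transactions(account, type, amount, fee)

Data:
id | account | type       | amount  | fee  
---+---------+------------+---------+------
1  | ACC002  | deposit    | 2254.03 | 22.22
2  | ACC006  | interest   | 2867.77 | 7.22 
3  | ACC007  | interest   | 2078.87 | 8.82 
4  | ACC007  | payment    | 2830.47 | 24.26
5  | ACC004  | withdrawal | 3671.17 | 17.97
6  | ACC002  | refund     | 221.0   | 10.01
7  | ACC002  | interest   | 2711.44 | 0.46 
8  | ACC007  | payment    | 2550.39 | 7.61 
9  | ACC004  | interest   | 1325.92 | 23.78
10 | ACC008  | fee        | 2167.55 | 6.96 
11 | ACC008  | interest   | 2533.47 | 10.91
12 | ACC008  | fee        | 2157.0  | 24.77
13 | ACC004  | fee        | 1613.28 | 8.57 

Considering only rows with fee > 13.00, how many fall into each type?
SELECT type, COUNT(*)
FROM transactions
WHERE fee > 13.00
GROUP BY type

Note: WHERE filters rows before grouping.

Result:
  deposit: 1
  fee: 1
  interest: 1
  payment: 1
  withdrawal: 1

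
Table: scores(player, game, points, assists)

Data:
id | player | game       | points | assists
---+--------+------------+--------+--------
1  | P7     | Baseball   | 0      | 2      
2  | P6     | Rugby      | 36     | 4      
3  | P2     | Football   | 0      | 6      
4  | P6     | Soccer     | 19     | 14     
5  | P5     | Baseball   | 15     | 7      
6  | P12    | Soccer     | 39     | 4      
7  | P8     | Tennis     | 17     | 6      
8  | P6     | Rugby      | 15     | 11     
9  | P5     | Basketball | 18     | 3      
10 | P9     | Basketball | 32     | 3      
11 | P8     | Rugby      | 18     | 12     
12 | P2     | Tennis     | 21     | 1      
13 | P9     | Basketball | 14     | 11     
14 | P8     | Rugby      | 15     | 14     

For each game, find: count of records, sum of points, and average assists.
SELECT game,
       COUNT(*) as cnt,
       SUM(points) as total_points,
       AVG(assists) as avg_assists
FROM scores
GROUP BY game

Result:
  Baseball: 2 records, 15 total points, 4.50 avg assists
  Basketball: 3 records, 64 total points, 5.67 avg assists
  Football: 1 records, 0 total points, 6.00 avg assists
  Rugby: 4 records, 84 total points, 10.25 avg assists
  Soccer: 2 records, 58 total points, 9.00 avg assists
  Tennis: 2 records, 38 total points, 3.50 avg assists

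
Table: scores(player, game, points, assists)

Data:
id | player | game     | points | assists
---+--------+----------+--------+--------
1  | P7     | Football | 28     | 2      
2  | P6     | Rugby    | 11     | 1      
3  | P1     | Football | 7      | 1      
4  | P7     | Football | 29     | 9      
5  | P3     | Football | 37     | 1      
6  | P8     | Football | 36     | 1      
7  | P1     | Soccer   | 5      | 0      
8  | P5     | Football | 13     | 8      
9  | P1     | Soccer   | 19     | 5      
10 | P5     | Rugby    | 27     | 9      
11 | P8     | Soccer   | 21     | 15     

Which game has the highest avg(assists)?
SELECT game, AVG(assists) as val
FROM scores
GROUP BY game
ORDER BY val DESC
LIMIT 1

Result: Soccer with avg(assists) = 6.67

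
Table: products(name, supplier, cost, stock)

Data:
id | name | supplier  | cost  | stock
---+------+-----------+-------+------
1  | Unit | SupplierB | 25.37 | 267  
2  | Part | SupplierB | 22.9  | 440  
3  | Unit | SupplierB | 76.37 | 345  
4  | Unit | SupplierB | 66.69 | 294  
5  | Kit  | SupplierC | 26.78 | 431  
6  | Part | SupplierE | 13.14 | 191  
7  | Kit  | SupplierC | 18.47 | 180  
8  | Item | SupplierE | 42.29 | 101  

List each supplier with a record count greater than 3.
SELECT supplier, COUNT(*) as cnt
FROM products
GROUP BY supplier
HAVING COUNT(*) > 3

Result:
  SupplierB: 4

Note: HAVING filters groups after aggregation, WHERE filters rows before.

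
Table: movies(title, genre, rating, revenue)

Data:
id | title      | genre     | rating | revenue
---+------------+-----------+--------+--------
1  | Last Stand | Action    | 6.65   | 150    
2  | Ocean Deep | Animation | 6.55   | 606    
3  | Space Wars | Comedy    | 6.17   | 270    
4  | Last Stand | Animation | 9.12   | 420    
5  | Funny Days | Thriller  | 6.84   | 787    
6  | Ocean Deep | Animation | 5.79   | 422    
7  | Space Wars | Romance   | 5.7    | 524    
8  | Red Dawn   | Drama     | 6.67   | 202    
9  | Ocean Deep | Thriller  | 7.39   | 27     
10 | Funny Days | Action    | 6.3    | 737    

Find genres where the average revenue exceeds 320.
SELECT genre, AVG(revenue)
FROM movies
GROUP BY genre
HAVING AVG(revenue) > 320

Result:
  Action: avg=443.50
  Animation: avg=482.67
  Romance: avg=524.00
  Thriller: avg=407.00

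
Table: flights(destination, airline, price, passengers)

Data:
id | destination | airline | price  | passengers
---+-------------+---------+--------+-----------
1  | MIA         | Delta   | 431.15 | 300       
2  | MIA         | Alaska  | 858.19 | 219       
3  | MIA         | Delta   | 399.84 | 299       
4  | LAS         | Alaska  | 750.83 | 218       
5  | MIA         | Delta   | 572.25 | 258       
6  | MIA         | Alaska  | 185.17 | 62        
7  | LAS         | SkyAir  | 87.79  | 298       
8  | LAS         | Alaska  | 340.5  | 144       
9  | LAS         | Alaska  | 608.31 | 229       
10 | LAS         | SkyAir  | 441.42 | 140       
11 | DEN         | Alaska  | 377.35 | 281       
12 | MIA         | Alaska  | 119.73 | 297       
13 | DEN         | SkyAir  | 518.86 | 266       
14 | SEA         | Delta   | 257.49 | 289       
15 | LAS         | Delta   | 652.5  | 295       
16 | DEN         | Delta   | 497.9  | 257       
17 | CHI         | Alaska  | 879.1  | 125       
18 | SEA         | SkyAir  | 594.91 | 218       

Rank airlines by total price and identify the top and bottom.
SELECT airline, SUM(price)
FROM flights
GROUP BY airline
ORDER BY SUM(price)

All groups:
  SkyAir: 1642.98
  Delta: 2811.13
  Alaska: 4119.18

Highest: Alaska (4119.18)
Lowest: SkyAir (1642.98)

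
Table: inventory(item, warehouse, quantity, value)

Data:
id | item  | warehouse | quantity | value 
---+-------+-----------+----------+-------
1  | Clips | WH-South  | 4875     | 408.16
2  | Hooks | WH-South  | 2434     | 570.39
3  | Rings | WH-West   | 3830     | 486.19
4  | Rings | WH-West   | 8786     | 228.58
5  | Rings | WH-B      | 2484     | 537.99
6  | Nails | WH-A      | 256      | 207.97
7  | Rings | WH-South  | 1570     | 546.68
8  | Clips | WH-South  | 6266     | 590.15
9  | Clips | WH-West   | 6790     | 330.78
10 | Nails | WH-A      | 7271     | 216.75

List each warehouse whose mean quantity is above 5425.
SELECT warehouse, AVG(quantity)
FROM inventory
GROUP BY warehouse
HAVING AVG(quantity) > 5425

Result:
  WH-West: avg=6468.67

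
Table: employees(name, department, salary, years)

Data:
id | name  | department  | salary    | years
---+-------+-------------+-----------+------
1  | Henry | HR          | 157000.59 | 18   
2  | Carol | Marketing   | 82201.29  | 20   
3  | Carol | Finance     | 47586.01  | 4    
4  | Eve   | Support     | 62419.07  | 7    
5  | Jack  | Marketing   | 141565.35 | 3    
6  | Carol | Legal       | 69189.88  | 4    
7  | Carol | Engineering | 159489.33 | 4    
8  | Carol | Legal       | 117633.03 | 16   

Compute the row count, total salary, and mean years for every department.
SELECT department,
       COUNT(*) as cnt,
       SUM(salary) as total_salary,
       AVG(years) as avg_years
FROM employees
GROUP BY department

Result:
  Engineering: 1 records, 159489.33 total salary, 4.00 avg years
  Finance: 1 records, 47586.01 total salary, 4.00 avg years
  HR: 1 records, 157000.59 total salary, 18.00 avg years
  Legal: 2 records, 186822.91 total salary, 10.00 avg years
  Marketing: 2 records, 223766.64 total salary, 11.50 avg years
  Support: 1 records, 62419.07 total salary, 7.00 avg years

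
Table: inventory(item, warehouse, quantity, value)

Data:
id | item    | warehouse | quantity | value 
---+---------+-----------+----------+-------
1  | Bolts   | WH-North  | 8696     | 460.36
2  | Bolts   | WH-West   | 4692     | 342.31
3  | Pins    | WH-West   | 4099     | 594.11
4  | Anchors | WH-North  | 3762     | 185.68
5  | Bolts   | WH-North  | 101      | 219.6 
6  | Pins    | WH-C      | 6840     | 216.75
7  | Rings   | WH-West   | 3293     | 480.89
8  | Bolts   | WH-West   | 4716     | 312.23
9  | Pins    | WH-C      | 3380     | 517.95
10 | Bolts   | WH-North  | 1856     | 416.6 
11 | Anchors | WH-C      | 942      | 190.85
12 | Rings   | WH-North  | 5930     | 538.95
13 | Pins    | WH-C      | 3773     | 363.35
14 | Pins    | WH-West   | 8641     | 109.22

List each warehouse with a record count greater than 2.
SELECT warehouse, COUNT(*) as cnt
FROM inventory
GROUP BY warehouse
HAVING COUNT(*) > 2

Result:
  WH-C: 4
  WH-North: 5
  WH-West: 5

Note: HAVING filters groups after aggregation, WHERE filters rows before.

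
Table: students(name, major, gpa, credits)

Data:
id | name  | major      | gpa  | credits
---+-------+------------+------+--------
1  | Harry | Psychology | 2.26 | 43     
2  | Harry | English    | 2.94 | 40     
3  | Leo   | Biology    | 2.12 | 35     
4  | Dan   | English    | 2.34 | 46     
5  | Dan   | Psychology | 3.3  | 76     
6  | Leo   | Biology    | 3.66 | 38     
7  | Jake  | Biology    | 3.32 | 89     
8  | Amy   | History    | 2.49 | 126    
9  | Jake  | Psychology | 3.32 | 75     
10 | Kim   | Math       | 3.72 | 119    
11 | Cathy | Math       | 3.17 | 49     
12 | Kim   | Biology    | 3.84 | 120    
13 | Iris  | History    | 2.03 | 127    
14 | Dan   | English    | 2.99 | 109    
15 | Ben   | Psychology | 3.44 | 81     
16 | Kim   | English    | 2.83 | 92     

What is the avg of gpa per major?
SELECT major, AVG(gpa) as result
FROM students
GROUP BY major

Result:
  Biology: 3.24
  English: 2.78
  History: 2.26
  Math: 3.45
  Psychology: 3.08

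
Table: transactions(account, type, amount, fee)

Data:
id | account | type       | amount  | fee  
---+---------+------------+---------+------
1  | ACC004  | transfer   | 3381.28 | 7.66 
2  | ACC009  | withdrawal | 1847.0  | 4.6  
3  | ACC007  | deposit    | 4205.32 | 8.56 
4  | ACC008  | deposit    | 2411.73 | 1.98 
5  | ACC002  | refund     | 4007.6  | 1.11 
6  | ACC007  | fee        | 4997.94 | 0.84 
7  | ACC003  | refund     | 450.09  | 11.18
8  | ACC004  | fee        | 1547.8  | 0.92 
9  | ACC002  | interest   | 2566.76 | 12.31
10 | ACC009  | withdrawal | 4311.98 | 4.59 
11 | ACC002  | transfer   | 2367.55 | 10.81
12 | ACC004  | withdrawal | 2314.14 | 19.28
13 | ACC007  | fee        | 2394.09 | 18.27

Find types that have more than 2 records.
SELECT type, COUNT(*) as cnt
FROM transactions
GROUP BY type
HAVING COUNT(*) > 2

Result:
  fee: 3
  withdrawal: 3

Note: HAVING filters groups after aggregation, WHERE filters rows before.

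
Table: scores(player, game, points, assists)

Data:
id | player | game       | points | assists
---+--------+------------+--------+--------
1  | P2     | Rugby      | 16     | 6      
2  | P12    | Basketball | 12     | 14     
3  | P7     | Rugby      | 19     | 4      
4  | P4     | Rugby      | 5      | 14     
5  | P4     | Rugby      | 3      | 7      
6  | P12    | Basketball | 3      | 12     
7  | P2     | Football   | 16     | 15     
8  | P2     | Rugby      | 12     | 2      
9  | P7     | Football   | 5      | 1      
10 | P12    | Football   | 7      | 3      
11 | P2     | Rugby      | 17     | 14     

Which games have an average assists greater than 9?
SELECT game, AVG(assists)
FROM scores
GROUP BY game
HAVING AVG(assists) > 9

Result:
  Basketball: avg=13.00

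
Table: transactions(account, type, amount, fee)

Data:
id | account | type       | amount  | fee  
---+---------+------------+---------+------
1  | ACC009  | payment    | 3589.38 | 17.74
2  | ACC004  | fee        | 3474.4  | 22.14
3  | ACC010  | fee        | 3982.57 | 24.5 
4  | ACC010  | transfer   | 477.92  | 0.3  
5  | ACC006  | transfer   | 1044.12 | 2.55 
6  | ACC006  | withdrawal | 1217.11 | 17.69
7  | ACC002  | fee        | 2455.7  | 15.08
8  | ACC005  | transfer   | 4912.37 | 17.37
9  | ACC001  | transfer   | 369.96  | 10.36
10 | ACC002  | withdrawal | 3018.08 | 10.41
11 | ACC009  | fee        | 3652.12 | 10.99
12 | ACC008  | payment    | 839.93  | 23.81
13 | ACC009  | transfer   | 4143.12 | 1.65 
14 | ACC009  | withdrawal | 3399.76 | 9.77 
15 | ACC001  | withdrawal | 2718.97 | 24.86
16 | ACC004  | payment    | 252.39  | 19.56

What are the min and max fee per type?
SELECT type, MIN(fee), MAX(fee)
FROM transactions
GROUP BY type

Result:
  fee: min=10.99, max=24.50
  payment: min=17.74, max=23.81
  transfer: min=0.30, max=17.37
  withdrawal: min=9.77, max=24.86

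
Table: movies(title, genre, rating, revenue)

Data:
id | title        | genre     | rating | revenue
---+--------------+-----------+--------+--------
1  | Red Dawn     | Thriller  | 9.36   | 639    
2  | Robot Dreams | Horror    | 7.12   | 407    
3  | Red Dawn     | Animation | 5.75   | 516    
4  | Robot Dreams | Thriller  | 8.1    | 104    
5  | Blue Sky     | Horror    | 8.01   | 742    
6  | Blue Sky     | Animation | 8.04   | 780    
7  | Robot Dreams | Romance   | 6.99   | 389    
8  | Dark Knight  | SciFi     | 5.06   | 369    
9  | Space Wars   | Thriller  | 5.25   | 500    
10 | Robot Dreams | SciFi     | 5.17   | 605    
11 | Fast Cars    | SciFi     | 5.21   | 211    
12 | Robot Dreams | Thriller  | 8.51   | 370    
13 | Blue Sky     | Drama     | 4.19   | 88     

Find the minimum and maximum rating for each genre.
SELECT genre, MIN(rating), MAX(rating)
FROM movies
GROUP BY genre

Result:
  Animation: min=5.75, max=8.04
  Drama: min=4.19, max=4.19
  Horror: min=7.12, max=8.01
  Romance: min=6.99, max=6.99
  SciFi: min=5.06, max=5.21
  Thriller: min=5.25, max=9.36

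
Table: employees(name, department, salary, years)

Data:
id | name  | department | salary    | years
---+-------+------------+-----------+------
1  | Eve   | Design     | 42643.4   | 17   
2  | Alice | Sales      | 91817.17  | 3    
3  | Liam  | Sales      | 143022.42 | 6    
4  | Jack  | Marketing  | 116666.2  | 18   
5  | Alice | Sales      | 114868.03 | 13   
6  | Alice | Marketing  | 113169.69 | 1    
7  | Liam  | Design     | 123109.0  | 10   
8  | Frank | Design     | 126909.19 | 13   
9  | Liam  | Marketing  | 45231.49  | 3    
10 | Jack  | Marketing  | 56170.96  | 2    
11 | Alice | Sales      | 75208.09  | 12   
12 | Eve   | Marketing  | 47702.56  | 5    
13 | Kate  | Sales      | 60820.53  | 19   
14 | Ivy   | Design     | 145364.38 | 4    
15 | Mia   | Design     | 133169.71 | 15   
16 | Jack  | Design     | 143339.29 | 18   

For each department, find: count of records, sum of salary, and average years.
SELECT department,
       COUNT(*) as cnt,
       SUM(salary) as total_salary,
       AVG(years) as avg_years
FROM employees
GROUP BY department

Result:
  Design: 6 records, 714534.97 total salary, 12.83 avg years
  Marketing: 5 records, 378940.90 total salary, 5.80 avg years
  Sales: 5 records, 485736.24 total salary, 10.60 avg years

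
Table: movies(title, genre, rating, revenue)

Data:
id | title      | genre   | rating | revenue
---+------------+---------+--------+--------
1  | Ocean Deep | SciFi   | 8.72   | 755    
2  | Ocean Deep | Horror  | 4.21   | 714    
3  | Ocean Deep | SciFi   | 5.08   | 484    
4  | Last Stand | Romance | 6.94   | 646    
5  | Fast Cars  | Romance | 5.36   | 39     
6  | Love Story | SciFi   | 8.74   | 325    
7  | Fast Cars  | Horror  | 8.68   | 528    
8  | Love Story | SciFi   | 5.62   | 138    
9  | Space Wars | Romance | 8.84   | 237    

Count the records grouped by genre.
SELECT genre, COUNT(*) as count
FROM movies
GROUP BY genre

Result:
  Horror: 2
  Romance: 3
  SciFi: 4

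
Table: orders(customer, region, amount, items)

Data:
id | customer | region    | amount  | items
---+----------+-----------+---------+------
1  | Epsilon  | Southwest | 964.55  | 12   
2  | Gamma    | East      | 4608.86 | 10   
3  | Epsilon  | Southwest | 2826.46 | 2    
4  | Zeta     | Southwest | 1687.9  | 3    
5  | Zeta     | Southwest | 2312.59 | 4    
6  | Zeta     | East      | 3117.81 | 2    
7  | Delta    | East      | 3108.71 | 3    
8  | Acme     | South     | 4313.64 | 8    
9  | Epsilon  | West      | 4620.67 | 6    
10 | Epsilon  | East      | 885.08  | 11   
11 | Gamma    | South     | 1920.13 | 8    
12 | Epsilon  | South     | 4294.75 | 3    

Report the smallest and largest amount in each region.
SELECT region, MIN(amount), MAX(amount)
FROM orders
GROUP BY region

Result:
  East: min=885.08, max=4608.86
  South: min=1920.13, max=4313.64
  Southwest: min=964.55, max=2826.46
  West: min=4620.67, max=4620.67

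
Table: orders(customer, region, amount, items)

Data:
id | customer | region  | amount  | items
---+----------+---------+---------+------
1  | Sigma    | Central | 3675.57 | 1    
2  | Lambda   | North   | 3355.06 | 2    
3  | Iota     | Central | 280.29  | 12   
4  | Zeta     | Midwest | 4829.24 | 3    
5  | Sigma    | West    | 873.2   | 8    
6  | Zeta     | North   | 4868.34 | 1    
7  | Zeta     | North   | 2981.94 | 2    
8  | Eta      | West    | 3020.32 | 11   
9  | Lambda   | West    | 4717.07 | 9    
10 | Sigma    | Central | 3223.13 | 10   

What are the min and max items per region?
SELECT region, MIN(items), MAX(items)
FROM orders
GROUP BY region

Result:
  Central: min=1, max=12
  Midwest: min=3, max=3
  North: min=1, max=2
  West: min=8, max=11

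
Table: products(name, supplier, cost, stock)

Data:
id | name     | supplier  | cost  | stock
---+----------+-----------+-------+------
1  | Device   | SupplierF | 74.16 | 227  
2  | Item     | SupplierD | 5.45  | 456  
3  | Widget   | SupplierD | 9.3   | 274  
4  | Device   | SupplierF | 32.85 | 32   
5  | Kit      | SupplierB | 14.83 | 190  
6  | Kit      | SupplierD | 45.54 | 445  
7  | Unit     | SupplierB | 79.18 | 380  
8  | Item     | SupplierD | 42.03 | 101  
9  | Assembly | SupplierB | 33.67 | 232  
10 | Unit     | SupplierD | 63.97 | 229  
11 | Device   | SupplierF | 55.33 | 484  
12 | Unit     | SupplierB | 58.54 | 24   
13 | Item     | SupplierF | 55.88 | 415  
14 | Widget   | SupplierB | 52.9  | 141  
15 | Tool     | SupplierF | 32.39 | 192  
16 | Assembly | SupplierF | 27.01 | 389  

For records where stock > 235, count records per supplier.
SELECT supplier, COUNT(*)
FROM products
WHERE stock > 235
GROUP BY supplier

Note: WHERE filters rows before grouping.

Result:
  SupplierB: 1
  SupplierD: 3
  SupplierF: 3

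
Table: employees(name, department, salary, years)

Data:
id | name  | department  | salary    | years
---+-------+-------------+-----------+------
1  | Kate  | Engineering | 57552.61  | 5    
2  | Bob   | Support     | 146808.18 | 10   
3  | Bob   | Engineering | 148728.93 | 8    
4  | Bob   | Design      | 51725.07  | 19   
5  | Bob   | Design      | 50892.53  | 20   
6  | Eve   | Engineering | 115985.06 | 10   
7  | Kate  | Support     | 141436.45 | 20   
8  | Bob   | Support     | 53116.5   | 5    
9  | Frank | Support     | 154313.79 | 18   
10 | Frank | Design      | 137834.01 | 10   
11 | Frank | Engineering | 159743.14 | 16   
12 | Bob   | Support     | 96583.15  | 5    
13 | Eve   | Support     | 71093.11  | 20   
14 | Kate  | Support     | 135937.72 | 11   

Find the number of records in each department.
SELECT department, COUNT(*) as count
FROM employees
GROUP BY department

Result:
  Design: 3
  Engineering: 4
  Support: 7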